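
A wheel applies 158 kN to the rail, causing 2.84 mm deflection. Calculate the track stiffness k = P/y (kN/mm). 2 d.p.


Track stiffness k = P / y
k = 158 / 2.84
k = 55.63 kN/mm

55.63


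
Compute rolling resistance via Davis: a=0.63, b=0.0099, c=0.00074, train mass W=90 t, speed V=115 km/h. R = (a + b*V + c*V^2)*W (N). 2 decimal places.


b*V = 0.0099 * 115 = 1.1385
c*V^2 = 0.00074 * 13225 = 9.7865
R_per_t = 0.63 + 1.1385 + 9.7865 = 11.555 N/t
R_total = 11.555 * 90 = 1039.95 N

1039.95


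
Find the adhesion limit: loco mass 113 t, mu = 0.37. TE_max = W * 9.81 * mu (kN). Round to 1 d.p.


TE_max = W * g * mu
TE_max = 113 * 9.81 * 0.37
TE_max = 1108.53 * 0.37
TE_max = 410.2 kN

410.2


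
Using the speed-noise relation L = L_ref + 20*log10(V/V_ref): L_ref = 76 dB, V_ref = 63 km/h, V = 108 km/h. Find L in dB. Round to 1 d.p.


V/V_ref = 108 / 63 = 1.714286
log10(1.714286) = 0.234083
20 * 0.234083 = 4.6817
L = 76 + 4.6817 = 80.7 dB

80.7


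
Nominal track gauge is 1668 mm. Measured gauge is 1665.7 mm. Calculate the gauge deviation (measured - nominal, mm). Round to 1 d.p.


Deviation = measured - nominal
Deviation = 1665.7 - 1668
Deviation = -2.3 mm

-2.3


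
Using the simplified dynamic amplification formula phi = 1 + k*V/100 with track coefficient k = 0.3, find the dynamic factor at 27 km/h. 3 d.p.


phi = 1 + k * V / 100
phi = 1 + 0.3 * 27 / 100
phi = 1 + 0.081
phi = 1.081

1.081


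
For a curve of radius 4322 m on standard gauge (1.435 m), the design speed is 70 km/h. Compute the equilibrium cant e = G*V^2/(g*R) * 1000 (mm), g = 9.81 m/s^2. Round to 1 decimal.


Convert speed: V = 70 / 3.6 = 19.4444 m/s
Apply formula: e = 1.435 * 19.4444^2 / (9.81 * 4322)
e = 1.435 * 378.0864 / 42398.82
e = 0.012796 m = 12.8 mm

12.8


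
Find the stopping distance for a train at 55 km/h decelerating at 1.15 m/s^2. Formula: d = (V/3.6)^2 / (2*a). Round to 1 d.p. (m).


Convert speed: V = 55 / 3.6 = 15.2778 m/s
V^2 = 233.4105
d = 233.4105 / (2 * 1.15)
d = 233.4105 / 2.3
d = 101.5 m

101.5


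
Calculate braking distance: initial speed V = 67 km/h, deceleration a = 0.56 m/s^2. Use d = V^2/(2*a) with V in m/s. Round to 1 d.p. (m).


Convert speed: V = 67 / 3.6 = 18.6111 m/s
V^2 = 346.3735
d = 346.3735 / (2 * 0.56)
d = 346.3735 / 1.12
d = 309.3 m

309.3


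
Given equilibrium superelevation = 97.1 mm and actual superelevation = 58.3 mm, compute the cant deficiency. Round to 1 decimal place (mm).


Cant deficiency = equilibrium cant - actual cant
CD = 97.1 - 58.3
CD = 38.8 mm

38.8


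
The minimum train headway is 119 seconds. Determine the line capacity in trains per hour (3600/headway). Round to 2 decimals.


Capacity = 3600 / headway
Capacity = 3600 / 119
Capacity = 30.25 trains/hour

30.25


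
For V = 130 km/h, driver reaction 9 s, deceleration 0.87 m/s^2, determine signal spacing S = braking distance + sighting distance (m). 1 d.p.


V = 130 / 3.6 = 36.1111 m/s
Braking distance = 36.1111^2 / (2*0.87) = 749.4324 m
Sighting distance = 36.1111 * 9 = 325.0 m
S = 749.4324 + 325.0 = 1074.4 m

1074.4


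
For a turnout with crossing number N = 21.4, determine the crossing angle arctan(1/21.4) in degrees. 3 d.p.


1/N = 1/21.4 = 0.046729
angle = arctan(0.046729) = 0.046695 rad
angle = 0.046695 * 180/pi = 2.675 degrees

2.675


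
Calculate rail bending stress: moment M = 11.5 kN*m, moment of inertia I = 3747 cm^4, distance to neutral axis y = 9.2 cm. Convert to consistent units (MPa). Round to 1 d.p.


Convert units:
M = 11.5 kN*m = 11500000 N*mm
y = 9.2 cm = 92 mm
I = 3747 cm^4 = 37470000 mm^4
sigma = 11500000 * 92 / 37470000
sigma = 28.2 MPa

28.2


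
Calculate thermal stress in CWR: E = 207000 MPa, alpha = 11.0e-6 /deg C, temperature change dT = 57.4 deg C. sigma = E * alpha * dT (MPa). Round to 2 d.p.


sigma = E * alpha * dT
sigma = 207000 * 11.0e-6 * 57.4
sigma = 2.277 * 57.4
sigma = 130.70 MPa

130.70


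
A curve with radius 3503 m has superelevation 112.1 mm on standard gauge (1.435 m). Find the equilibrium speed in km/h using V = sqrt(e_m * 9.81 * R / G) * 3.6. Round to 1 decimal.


Convert cant: e = 112.1 mm = 0.1121 m
V_ms = sqrt(0.1121 * 9.81 * 3503 / 1.435)
V_ms = sqrt(2684.496587) = 51.8121 m/s
V = 51.8121 * 3.6 = 186.5 km/h

186.5


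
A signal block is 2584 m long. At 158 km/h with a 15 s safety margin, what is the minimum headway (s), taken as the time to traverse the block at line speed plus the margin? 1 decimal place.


V = 158 / 3.6 = 43.8889 m/s
Block traversal time = 2584 / 43.8889 = 58.8759 s
Headway = 58.8759 + 15
Headway = 73.9 s

73.9


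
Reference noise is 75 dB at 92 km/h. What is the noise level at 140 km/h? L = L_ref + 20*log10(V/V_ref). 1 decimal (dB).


V/V_ref = 140 / 92 = 1.521739
log10(1.521739) = 0.18234
20 * 0.18234 = 3.6468
L = 75 + 3.6468 = 78.6 dB

78.6


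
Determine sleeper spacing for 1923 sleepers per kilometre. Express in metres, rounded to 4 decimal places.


Spacing = 1000 m / number of sleepers
Spacing = 1000 / 1923
Spacing = 0.5200 m

0.5200


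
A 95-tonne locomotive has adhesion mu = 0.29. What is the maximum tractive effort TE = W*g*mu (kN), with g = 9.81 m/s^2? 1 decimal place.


TE_max = W * g * mu
TE_max = 95 * 9.81 * 0.29
TE_max = 931.95 * 0.29
TE_max = 270.3 kN

270.3


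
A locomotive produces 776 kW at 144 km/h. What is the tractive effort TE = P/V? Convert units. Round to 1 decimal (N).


Convert: P = 776 kW = 776000 W
V = 144 / 3.6 = 40.0 m/s
TE = 776000 / 40.0
TE = 19400.0 N

19400.0


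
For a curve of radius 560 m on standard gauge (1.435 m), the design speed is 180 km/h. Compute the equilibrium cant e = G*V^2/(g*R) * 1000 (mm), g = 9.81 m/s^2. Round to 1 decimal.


Convert speed: V = 180 / 3.6 = 50.0 m/s
Apply formula: e = 1.435 * 50.0^2 / (9.81 * 560)
e = 1.435 * 2500.0 / 5493.6
e = 0.653033 m = 653.0 mm

653.0


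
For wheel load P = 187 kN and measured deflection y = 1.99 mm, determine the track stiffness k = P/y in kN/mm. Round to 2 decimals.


Track stiffness k = P / y
k = 187 / 1.99
k = 93.97 kN/mm

93.97


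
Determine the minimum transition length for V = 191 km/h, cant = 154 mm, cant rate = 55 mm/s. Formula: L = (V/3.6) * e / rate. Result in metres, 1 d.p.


Convert speed: V = 191 / 3.6 = 53.0556 m/s
L = 53.0556 * 154 / 55
L = 8170.5556 / 55
L = 148.6 m

148.6


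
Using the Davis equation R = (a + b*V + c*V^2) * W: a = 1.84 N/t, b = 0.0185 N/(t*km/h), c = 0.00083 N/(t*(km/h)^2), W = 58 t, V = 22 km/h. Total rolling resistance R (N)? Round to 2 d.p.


b*V = 0.0185 * 22 = 0.407
c*V^2 = 0.00083 * 484 = 0.40172
R_per_t = 1.84 + 0.407 + 0.40172 = 2.64872 N/t
R_total = 2.64872 * 58 = 153.63 N

153.63


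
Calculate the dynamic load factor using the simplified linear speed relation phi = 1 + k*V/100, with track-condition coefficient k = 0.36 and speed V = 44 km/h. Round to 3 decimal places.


phi = 1 + k * V / 100
phi = 1 + 0.36 * 44 / 100
phi = 1 + 0.1584
phi = 1.158

1.158


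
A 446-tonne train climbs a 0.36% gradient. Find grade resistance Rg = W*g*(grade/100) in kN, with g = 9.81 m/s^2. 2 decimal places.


Rg = W * 9.81 * grade / 100
Rg = 446 * 9.81 * 0.36 / 100
Rg = 4375.26 * 0.0036
Rg = 15.75 kN

15.75


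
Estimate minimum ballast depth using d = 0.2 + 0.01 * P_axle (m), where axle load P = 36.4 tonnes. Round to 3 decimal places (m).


d = 0.2 + 0.01 * 36.4
d = 0.2 + 0.364
d = 0.564 m

0.564


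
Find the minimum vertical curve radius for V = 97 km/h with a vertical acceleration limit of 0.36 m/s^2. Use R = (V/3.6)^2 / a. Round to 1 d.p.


Convert speed: V = 97 / 3.6 = 26.9444 m/s
V^2 = 726.0031 m^2/s^2
R_v = 726.0031 / 0.36
R_v = 2016.7 m

2016.7


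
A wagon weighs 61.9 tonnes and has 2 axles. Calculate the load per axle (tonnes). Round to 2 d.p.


Load per axle = total weight / number of axles
Load = 61.9 / 2
Load = 30.95 tonnes

30.95


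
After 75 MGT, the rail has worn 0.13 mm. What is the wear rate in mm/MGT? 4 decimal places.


Wear rate = total wear / cumulative tonnage
Rate = 0.13 / 75
Rate = 0.0017 mm/MGT

0.0017


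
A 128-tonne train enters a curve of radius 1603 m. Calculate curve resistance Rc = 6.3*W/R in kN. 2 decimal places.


Rc = 6.3 * W / R
Rc = 6.3 * 128 / 1603
Rc = 806.4 / 1603
Rc = 0.50 kN

0.50


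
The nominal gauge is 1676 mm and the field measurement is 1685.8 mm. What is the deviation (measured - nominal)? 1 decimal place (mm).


Deviation = measured - nominal
Deviation = 1685.8 - 1676
Deviation = 9.8 mm

9.8


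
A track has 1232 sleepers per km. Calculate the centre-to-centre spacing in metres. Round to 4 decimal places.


Spacing = 1000 m / number of sleepers
Spacing = 1000 / 1232
Spacing = 0.8117 m

0.8117


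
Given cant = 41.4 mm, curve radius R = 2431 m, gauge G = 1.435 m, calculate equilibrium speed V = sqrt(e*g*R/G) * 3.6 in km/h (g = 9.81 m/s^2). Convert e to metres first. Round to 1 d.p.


Convert cant: e = 41.4 mm = 0.0414 m
V_ms = sqrt(0.0414 * 9.81 * 2431 / 1.435)
V_ms = sqrt(688.022128) = 26.2302 m/s
V = 26.2302 * 3.6 = 94.4 km/h

94.4


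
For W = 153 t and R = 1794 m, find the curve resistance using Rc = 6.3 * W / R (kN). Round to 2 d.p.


Rc = 6.3 * W / R
Rc = 6.3 * 153 / 1794
Rc = 963.9 / 1794
Rc = 0.54 kN

0.54


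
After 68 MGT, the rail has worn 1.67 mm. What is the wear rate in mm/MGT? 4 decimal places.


Wear rate = total wear / cumulative tonnage
Rate = 1.67 / 68
Rate = 0.0246 mm/MGT

0.0246


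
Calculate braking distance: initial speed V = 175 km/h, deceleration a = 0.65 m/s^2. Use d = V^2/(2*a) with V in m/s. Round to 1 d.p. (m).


Convert speed: V = 175 / 3.6 = 48.6111 m/s
V^2 = 2363.0401
d = 2363.0401 / (2 * 0.65)
d = 2363.0401 / 1.3
d = 1817.7 m

1817.7


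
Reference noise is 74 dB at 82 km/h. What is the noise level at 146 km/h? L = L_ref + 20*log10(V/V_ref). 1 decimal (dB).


V/V_ref = 146 / 82 = 1.780488
log10(1.780488) = 0.250539
20 * 0.250539 = 5.0108
L = 74 + 5.0108 = 79.0 dB

79.0


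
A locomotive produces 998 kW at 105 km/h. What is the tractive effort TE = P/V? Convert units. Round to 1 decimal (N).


Convert: P = 998 kW = 998000 W
V = 105 / 3.6 = 29.1667 m/s
TE = 998000 / 29.1667
TE = 34217.1 N

34217.1


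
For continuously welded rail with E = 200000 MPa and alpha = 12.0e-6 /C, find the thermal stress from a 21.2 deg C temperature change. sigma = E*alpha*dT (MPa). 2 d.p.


sigma = E * alpha * dT
sigma = 200000 * 12.0e-6 * 21.2
sigma = 2.4 * 21.2
sigma = 50.88 MPa

50.88


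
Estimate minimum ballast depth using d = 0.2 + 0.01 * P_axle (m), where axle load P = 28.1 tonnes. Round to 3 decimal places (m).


d = 0.2 + 0.01 * 28.1
d = 0.2 + 0.281
d = 0.481 m

0.481


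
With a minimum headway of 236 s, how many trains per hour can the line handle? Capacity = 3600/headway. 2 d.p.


Capacity = 3600 / headway
Capacity = 3600 / 236
Capacity = 15.25 trains/hour

15.25


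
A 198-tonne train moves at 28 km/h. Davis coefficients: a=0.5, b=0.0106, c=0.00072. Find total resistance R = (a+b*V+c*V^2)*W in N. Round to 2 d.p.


b*V = 0.0106 * 28 = 0.2968
c*V^2 = 0.00072 * 784 = 0.56448
R_per_t = 0.5 + 0.2968 + 0.56448 = 1.36128 N/t
R_total = 1.36128 * 198 = 269.53 N

269.53


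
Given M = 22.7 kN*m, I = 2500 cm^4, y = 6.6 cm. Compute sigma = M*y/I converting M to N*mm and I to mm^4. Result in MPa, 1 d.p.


Convert units:
M = 22.7 kN*m = 22700000 N*mm
y = 6.6 cm = 66 mm
I = 2500 cm^4 = 25000000 mm^4
sigma = 22700000 * 66 / 25000000
sigma = 59.9 MPa

59.9


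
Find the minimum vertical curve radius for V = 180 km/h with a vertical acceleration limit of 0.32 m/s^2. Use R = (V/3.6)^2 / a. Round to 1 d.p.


Convert speed: V = 180 / 3.6 = 50.0 m/s
V^2 = 2500.0 m^2/s^2
R_v = 2500.0 / 0.32
R_v = 7812.5 m

7812.5


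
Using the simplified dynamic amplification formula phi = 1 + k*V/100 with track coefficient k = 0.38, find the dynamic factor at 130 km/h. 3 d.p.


phi = 1 + k * V / 100
phi = 1 + 0.38 * 130 / 100
phi = 1 + 0.494
phi = 1.494

1.494


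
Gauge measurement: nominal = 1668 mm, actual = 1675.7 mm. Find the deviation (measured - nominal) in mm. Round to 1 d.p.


Deviation = measured - nominal
Deviation = 1675.7 - 1668
Deviation = 7.7 mm

7.7


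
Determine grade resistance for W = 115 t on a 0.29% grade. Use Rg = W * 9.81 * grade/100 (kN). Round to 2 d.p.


Rg = W * 9.81 * grade / 100
Rg = 115 * 9.81 * 0.29 / 100
Rg = 1128.15 * 0.0029
Rg = 3.27 kN

3.27


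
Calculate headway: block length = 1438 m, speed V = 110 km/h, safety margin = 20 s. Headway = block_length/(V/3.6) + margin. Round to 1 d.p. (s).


V = 110 / 3.6 = 30.5556 m/s
Block traversal time = 1438 / 30.5556 = 47.0618 s
Headway = 47.0618 + 20
Headway = 67.1 s

67.1


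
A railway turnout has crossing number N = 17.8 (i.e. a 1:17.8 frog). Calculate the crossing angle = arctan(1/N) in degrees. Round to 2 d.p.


1/N = 1/17.8 = 0.05618
angle = arctan(0.05618) = 0.056121 rad
angle = 0.056121 * 180/pi = 3.22 degrees

3.22


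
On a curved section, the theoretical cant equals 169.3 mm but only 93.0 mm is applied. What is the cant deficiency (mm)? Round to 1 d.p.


Cant deficiency = equilibrium cant - actual cant
CD = 169.3 - 93.0
CD = 76.3 mm

76.3


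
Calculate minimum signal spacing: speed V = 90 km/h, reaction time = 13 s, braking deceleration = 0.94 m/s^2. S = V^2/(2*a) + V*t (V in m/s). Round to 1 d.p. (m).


V = 90 / 3.6 = 25.0 m/s
Braking distance = 25.0^2 / (2*0.94) = 332.4468 m
Sighting distance = 25.0 * 13 = 325.0 m
S = 332.4468 + 325.0 = 657.4 m

657.4


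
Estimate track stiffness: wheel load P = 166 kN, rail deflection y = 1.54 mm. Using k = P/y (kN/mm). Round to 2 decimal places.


Track stiffness k = P / y
k = 166 / 1.54
k = 107.79 kN/mm

107.79


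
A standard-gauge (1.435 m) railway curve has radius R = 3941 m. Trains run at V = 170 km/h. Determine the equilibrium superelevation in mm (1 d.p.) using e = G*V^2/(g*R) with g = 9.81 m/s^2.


Convert speed: V = 170 / 3.6 = 47.2222 m/s
Apply formula: e = 1.435 * 47.2222^2 / (9.81 * 3941)
e = 1.435 * 2229.9383 / 38661.21
e = 0.082769 m = 82.8 mm

82.8


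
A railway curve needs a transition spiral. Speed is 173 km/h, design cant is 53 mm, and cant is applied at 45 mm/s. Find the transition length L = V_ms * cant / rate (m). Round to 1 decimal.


Convert speed: V = 173 / 3.6 = 48.0556 m/s
L = 48.0556 * 53 / 45
L = 2546.9444 / 45
L = 56.6 m

56.6


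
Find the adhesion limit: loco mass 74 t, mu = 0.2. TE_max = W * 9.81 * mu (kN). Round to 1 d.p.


TE_max = W * g * mu
TE_max = 74 * 9.81 * 0.2
TE_max = 725.94 * 0.2
TE_max = 145.2 kN

145.2


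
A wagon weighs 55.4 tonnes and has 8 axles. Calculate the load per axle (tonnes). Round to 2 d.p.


Load per axle = total weight / number of axles
Load = 55.4 / 8
Load = 6.93 tonnes

6.93


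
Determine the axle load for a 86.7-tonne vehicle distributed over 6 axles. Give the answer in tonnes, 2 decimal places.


Load per axle = total weight / number of axles
Load = 86.7 / 6
Load = 14.45 tonnes

14.45


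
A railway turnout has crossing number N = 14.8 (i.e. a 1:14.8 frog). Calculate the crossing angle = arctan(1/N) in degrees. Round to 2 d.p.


1/N = 1/14.8 = 0.067568
angle = arctan(0.067568) = 0.067465 rad
angle = 0.067465 * 180/pi = 3.87 degrees

3.87


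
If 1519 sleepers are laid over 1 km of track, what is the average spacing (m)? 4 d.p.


Spacing = 1000 m / number of sleepers
Spacing = 1000 / 1519
Spacing = 0.6583 m

0.6583


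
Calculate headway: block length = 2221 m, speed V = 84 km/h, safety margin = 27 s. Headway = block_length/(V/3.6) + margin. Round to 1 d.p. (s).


V = 84 / 3.6 = 23.3333 m/s
Block traversal time = 2221 / 23.3333 = 95.1857 s
Headway = 95.1857 + 27
Headway = 122.2 s

122.2


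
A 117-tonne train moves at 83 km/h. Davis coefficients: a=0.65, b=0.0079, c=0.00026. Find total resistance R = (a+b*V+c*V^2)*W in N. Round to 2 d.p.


b*V = 0.0079 * 83 = 0.6557
c*V^2 = 0.00026 * 6889 = 1.79114
R_per_t = 0.65 + 0.6557 + 1.79114 = 3.09684 N/t
R_total = 3.09684 * 117 = 362.33 N

362.33


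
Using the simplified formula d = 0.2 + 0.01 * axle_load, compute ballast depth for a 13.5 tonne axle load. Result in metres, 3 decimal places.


d = 0.2 + 0.01 * 13.5
d = 0.2 + 0.135
d = 0.335 m

0.335


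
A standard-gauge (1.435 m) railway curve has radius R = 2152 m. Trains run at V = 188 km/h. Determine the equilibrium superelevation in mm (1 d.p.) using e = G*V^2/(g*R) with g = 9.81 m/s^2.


Convert speed: V = 188 / 3.6 = 52.2222 m/s
Apply formula: e = 1.435 * 52.2222^2 / (9.81 * 2152)
e = 1.435 * 2727.1605 / 21111.12
e = 0.185375 m = 185.4 mm

185.4


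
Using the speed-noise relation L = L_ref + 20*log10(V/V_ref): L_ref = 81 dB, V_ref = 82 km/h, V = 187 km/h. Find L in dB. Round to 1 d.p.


V/V_ref = 187 / 82 = 2.280488
log10(2.280488) = 0.358028
20 * 0.358028 = 7.1606
L = 81 + 7.1606 = 88.2 dB

88.2


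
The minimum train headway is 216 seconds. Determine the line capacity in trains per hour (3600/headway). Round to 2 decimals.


Capacity = 3600 / headway
Capacity = 3600 / 216
Capacity = 16.67 trains/hour

16.67


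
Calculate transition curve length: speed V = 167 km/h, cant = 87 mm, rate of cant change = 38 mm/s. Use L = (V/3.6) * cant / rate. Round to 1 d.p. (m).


Convert speed: V = 167 / 3.6 = 46.3889 m/s
L = 46.3889 * 87 / 38
L = 4035.8333 / 38
L = 106.2 m

106.2


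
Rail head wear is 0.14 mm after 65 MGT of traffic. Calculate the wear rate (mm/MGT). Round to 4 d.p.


Wear rate = total wear / cumulative tonnage
Rate = 0.14 / 65
Rate = 0.0022 mm/MGT

0.0022


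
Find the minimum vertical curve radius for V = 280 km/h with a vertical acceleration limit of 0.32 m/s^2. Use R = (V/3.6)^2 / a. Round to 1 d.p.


Convert speed: V = 280 / 3.6 = 77.7778 m/s
V^2 = 6049.3827 m^2/s^2
R_v = 6049.3827 / 0.32
R_v = 18904.3 m

18904.3


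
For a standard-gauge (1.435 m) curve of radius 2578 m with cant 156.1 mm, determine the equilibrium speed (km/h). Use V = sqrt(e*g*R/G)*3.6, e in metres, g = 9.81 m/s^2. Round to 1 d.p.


Convert cant: e = 156.1 mm = 0.1561 m
V_ms = sqrt(0.1561 * 9.81 * 2578 / 1.435)
V_ms = sqrt(2751.078117) = 52.4507 m/s
V = 52.4507 * 3.6 = 188.8 km/h

188.8


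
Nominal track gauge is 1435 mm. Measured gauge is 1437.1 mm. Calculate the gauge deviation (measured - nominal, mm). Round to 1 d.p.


Deviation = measured - nominal
Deviation = 1437.1 - 1435
Deviation = 2.1 mm

2.1


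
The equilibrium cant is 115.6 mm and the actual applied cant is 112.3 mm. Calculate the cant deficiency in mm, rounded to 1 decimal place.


Cant deficiency = equilibrium cant - actual cant
CD = 115.6 - 112.3
CD = 3.3 mm

3.3


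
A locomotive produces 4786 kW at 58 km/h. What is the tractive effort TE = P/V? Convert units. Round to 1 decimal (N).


Convert: P = 4786 kW = 4786000 W
V = 58 / 3.6 = 16.1111 m/s
TE = 4786000 / 16.1111
TE = 297062.1 N

297062.1


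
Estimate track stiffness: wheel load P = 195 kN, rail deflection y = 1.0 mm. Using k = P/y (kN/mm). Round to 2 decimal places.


Track stiffness k = P / y
k = 195 / 1.0
k = 195.00 kN/mm

195.00


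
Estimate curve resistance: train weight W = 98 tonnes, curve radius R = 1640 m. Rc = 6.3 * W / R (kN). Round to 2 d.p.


Rc = 6.3 * W / R
Rc = 6.3 * 98 / 1640
Rc = 617.4 / 1640
Rc = 0.38 kN

0.38


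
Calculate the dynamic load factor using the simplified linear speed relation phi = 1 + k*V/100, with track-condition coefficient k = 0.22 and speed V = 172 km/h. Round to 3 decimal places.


phi = 1 + k * V / 100
phi = 1 + 0.22 * 172 / 100
phi = 1 + 0.3784
phi = 1.378

1.378


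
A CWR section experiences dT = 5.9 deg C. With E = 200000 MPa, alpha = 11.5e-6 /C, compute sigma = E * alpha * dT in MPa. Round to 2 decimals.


sigma = E * alpha * dT
sigma = 200000 * 11.5e-6 * 5.9
sigma = 2.3 * 5.9
sigma = 13.57 MPa

13.57


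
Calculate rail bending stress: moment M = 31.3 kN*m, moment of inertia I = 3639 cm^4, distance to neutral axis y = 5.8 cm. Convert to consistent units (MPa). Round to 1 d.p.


Convert units:
M = 31.3 kN*m = 31300000 N*mm
y = 5.8 cm = 58 mm
I = 3639 cm^4 = 36390000 mm^4
sigma = 31300000 * 58 / 36390000
sigma = 49.9 MPa

49.9


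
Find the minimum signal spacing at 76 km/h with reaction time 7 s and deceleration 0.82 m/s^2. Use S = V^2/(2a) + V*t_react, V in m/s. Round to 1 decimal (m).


V = 76 / 3.6 = 21.1111 m/s
Braking distance = 21.1111^2 / (2*0.82) = 271.7555 m
Sighting distance = 21.1111 * 7 = 147.7778 m
S = 271.7555 + 147.7778 = 419.5 m

419.5


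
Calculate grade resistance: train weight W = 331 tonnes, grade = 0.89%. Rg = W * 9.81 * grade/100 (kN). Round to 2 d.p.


Rg = W * 9.81 * grade / 100
Rg = 331 * 9.81 * 0.89 / 100
Rg = 3247.11 * 0.0089
Rg = 28.90 kN

28.90


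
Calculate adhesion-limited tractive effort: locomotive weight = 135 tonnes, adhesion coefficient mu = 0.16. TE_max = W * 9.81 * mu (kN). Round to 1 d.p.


TE_max = W * g * mu
TE_max = 135 * 9.81 * 0.16
TE_max = 1324.35 * 0.16
TE_max = 211.9 kN

211.9


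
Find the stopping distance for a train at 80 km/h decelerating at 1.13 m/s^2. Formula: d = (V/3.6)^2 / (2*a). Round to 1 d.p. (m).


Convert speed: V = 80 / 3.6 = 22.2222 m/s
V^2 = 493.8272
d = 493.8272 / (2 * 1.13)
d = 493.8272 / 2.26
d = 218.5 m

218.5


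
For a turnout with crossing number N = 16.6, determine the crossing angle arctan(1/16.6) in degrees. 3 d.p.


1/N = 1/16.6 = 0.060241
angle = arctan(0.060241) = 0.060168 rad
angle = 0.060168 * 180/pi = 3.447 degrees

3.447


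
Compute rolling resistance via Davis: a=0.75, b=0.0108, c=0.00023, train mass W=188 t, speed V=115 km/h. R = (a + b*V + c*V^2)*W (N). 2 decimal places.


b*V = 0.0108 * 115 = 1.242
c*V^2 = 0.00023 * 13225 = 3.04175
R_per_t = 0.75 + 1.242 + 3.04175 = 5.03375 N/t
R_total = 5.03375 * 188 = 946.35 N

946.35


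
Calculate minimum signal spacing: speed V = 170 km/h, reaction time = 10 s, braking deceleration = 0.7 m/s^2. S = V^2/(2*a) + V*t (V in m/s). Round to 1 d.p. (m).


V = 170 / 3.6 = 47.2222 m/s
Braking distance = 47.2222^2 / (2*0.7) = 1592.8131 m
Sighting distance = 47.2222 * 10 = 472.2222 m
S = 1592.8131 + 472.2222 = 2065.0 m

2065.0


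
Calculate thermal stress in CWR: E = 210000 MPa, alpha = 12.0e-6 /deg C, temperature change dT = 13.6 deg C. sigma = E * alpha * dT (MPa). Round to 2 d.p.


sigma = E * alpha * dT
sigma = 210000 * 12.0e-6 * 13.6
sigma = 2.52 * 13.6
sigma = 34.27 MPa

34.27


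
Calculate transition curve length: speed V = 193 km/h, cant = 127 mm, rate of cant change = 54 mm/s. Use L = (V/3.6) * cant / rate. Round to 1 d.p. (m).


Convert speed: V = 193 / 3.6 = 53.6111 m/s
L = 53.6111 * 127 / 54
L = 6808.6111 / 54
L = 126.1 m

126.1


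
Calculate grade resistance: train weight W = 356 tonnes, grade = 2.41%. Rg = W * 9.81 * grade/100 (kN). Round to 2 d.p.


Rg = W * 9.81 * grade / 100
Rg = 356 * 9.81 * 2.41 / 100
Rg = 3492.36 * 0.0241
Rg = 84.17 kN

84.17


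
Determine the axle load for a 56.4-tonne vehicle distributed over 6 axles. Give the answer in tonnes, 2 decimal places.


Load per axle = total weight / number of axles
Load = 56.4 / 6
Load = 9.40 tonnes

9.40


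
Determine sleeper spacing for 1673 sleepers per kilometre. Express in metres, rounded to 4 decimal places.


Spacing = 1000 m / number of sleepers
Spacing = 1000 / 1673
Spacing = 0.5977 m

0.5977


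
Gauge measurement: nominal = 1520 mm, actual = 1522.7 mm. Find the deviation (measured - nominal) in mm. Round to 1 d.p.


Deviation = measured - nominal
Deviation = 1522.7 - 1520
Deviation = 2.7 mm

2.7


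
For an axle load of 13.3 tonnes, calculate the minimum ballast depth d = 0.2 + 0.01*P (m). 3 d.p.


d = 0.2 + 0.01 * 13.3
d = 0.2 + 0.133
d = 0.333 m

0.333


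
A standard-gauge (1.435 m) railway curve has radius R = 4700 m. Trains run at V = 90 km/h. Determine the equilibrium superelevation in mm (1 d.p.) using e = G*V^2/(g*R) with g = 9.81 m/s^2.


Convert speed: V = 90 / 3.6 = 25.0 m/s
Apply formula: e = 1.435 * 25.0^2 / (9.81 * 4700)
e = 1.435 * 625.0 / 46107.0
e = 0.019452 m = 19.5 mm

19.5


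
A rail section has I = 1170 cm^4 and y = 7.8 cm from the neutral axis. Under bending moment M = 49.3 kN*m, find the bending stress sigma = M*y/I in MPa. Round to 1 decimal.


Convert units:
M = 49.3 kN*m = 49300000 N*mm
y = 7.8 cm = 78 mm
I = 1170 cm^4 = 11700000 mm^4
sigma = 49300000 * 78 / 11700000
sigma = 328.7 MPa

328.7


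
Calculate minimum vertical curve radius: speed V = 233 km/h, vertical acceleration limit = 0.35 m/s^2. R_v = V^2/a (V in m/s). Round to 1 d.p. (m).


Convert speed: V = 233 / 3.6 = 64.7222 m/s
V^2 = 4188.966 m^2/s^2
R_v = 4188.966 / 0.35
R_v = 11968.5 m

11968.5


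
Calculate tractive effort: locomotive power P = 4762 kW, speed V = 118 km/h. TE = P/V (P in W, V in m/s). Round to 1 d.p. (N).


Convert: P = 4762 kW = 4762000 W
V = 118 / 3.6 = 32.7778 m/s
TE = 4762000 / 32.7778
TE = 145281.4 N

145281.4


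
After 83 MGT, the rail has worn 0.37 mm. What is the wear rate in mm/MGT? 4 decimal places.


Wear rate = total wear / cumulative tonnage
Rate = 0.37 / 83
Rate = 0.0045 mm/MGT

0.0045


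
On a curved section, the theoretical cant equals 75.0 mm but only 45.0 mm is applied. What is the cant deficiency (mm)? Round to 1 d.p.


Cant deficiency = equilibrium cant - actual cant
CD = 75.0 - 45.0
CD = 30.0 mm

30.0


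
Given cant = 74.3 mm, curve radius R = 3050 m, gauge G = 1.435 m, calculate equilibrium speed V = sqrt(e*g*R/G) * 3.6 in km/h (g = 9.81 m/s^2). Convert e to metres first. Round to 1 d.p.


Convert cant: e = 74.3 mm = 0.0743 m
V_ms = sqrt(0.0743 * 9.81 * 3050 / 1.435)
V_ms = sqrt(1549.193833) = 39.3598 m/s
V = 39.3598 * 3.6 = 141.7 km/h

141.7


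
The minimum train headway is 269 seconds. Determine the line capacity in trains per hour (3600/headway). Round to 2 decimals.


Capacity = 3600 / headway
Capacity = 3600 / 269
Capacity = 13.38 trains/hour

13.38


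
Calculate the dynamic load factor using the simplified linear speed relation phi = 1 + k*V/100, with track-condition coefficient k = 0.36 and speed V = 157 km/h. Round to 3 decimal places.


phi = 1 + k * V / 100
phi = 1 + 0.36 * 157 / 100
phi = 1 + 0.5652
phi = 1.565

1.565


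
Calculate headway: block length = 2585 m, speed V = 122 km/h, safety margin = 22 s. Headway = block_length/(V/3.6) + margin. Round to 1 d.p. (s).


V = 122 / 3.6 = 33.8889 m/s
Block traversal time = 2585 / 33.8889 = 76.2787 s
Headway = 76.2787 + 22
Headway = 98.3 s

98.3


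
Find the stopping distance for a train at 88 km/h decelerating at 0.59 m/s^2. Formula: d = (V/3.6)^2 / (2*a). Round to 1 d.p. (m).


Convert speed: V = 88 / 3.6 = 24.4444 m/s
V^2 = 597.5309
d = 597.5309 / (2 * 0.59)
d = 597.5309 / 1.18
d = 506.4 m

506.4


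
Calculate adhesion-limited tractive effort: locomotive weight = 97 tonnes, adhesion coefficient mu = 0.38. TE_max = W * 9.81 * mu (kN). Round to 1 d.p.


TE_max = W * g * mu
TE_max = 97 * 9.81 * 0.38
TE_max = 951.57 * 0.38
TE_max = 361.6 kN

361.6


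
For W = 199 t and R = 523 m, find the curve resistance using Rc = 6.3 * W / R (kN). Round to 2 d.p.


Rc = 6.3 * W / R
Rc = 6.3 * 199 / 523
Rc = 1253.7 / 523
Rc = 2.40 kN

2.40


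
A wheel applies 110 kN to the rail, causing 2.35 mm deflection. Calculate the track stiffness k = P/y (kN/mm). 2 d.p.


Track stiffness k = P / y
k = 110 / 2.35
k = 46.81 kN/mm

46.81


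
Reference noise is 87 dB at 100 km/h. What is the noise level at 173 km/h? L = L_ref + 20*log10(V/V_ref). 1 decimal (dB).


V/V_ref = 173 / 100 = 1.73
log10(1.73) = 0.238046
20 * 0.238046 = 4.7609
L = 87 + 4.7609 = 91.8 dB

91.8


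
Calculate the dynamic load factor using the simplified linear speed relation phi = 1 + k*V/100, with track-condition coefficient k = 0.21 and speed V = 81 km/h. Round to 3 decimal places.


phi = 1 + k * V / 100
phi = 1 + 0.21 * 81 / 100
phi = 1 + 0.1701
phi = 1.170

1.170


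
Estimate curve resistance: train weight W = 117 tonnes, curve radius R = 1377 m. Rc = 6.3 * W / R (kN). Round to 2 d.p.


Rc = 6.3 * W / R
Rc = 6.3 * 117 / 1377
Rc = 737.1 / 1377
Rc = 0.54 kN

0.54


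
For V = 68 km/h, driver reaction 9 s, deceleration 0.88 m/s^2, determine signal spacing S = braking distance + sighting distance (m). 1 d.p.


V = 68 / 3.6 = 18.8889 m/s
Braking distance = 18.8889^2 / (2*0.88) = 202.7217 m
Sighting distance = 18.8889 * 9 = 170.0 m
S = 202.7217 + 170.0 = 372.7 m

372.7


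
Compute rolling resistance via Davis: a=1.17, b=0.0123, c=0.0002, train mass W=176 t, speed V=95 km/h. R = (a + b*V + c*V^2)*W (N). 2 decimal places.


b*V = 0.0123 * 95 = 1.1685
c*V^2 = 0.0002 * 9025 = 1.805
R_per_t = 1.17 + 1.1685 + 1.805 = 4.1435 N/t
R_total = 4.1435 * 176 = 729.26 N

729.26


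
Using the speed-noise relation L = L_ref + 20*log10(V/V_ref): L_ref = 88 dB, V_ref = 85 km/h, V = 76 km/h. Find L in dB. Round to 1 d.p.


V/V_ref = 76 / 85 = 0.894118
log10(0.894118) = -0.048605
20 * -0.048605 = -0.9721
L = 88 + -0.9721 = 87.0 dB

87.0


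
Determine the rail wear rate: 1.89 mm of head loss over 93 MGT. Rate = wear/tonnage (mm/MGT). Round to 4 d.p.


Wear rate = total wear / cumulative tonnage
Rate = 1.89 / 93
Rate = 0.0203 mm/MGT

0.0203


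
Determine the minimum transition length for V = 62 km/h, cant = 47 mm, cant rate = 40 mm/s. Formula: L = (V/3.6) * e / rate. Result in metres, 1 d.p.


Convert speed: V = 62 / 3.6 = 17.2222 m/s
L = 17.2222 * 47 / 40
L = 809.4444 / 40
L = 20.2 m

20.2


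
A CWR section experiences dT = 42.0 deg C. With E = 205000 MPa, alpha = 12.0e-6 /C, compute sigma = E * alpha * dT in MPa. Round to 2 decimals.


sigma = E * alpha * dT
sigma = 205000 * 12.0e-6 * 42.0
sigma = 2.46 * 42.0
sigma = 103.32 MPa

103.32


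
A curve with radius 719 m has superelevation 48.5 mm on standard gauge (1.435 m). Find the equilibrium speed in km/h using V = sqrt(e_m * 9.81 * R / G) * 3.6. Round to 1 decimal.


Convert cant: e = 48.5 mm = 0.0485 m
V_ms = sqrt(0.0485 * 9.81 * 719 / 1.435)
V_ms = sqrt(238.389836) = 15.4399 m/s
V = 15.4399 * 3.6 = 55.6 km/h

55.6


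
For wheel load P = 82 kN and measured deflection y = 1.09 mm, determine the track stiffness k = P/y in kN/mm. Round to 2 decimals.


Track stiffness k = P / y
k = 82 / 1.09
k = 75.23 kN/mm

75.23


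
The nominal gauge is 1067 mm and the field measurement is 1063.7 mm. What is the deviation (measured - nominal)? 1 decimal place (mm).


Deviation = measured - nominal
Deviation = 1063.7 - 1067
Deviation = -3.3 mm

-3.3


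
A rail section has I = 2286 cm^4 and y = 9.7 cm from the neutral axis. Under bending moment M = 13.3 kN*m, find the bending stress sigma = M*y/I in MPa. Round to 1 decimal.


Convert units:
M = 13.3 kN*m = 13300000 N*mm
y = 9.7 cm = 97 mm
I = 2286 cm^4 = 22860000 mm^4
sigma = 13300000 * 97 / 22860000
sigma = 56.4 MPa

56.4


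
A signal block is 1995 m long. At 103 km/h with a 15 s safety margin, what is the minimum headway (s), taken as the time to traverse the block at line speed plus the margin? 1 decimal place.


V = 103 / 3.6 = 28.6111 m/s
Block traversal time = 1995 / 28.6111 = 69.7282 s
Headway = 69.7282 + 15
Headway = 84.7 s

84.7


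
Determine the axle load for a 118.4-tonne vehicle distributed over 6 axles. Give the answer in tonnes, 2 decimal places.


Load per axle = total weight / number of axles
Load = 118.4 / 6
Load = 19.73 tonnes

19.73


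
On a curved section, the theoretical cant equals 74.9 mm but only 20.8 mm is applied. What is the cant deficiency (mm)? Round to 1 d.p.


Cant deficiency = equilibrium cant - actual cant
CD = 74.9 - 20.8
CD = 54.1 mm

54.1


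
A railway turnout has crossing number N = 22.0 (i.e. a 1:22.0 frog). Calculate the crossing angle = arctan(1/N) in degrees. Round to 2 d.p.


1/N = 1/22.0 = 0.045455
angle = arctan(0.045455) = 0.045423 rad
angle = 0.045423 * 180/pi = 2.60 degrees

2.60


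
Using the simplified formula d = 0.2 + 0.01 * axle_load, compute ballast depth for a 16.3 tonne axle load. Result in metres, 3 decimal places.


d = 0.2 + 0.01 * 16.3
d = 0.2 + 0.163
d = 0.363 m

0.363


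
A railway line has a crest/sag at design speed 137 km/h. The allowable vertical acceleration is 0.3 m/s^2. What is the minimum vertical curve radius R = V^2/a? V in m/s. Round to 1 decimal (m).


Convert speed: V = 137 / 3.6 = 38.0556 m/s
V^2 = 1448.2253 m^2/s^2
R_v = 1448.2253 / 0.3
R_v = 4827.4 m

4827.4


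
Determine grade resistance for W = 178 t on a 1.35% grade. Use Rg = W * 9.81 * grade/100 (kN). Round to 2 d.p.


Rg = W * 9.81 * grade / 100
Rg = 178 * 9.81 * 1.35 / 100
Rg = 1746.18 * 0.0135
Rg = 23.57 kN

23.57


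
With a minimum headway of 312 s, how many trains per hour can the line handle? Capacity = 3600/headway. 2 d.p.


Capacity = 3600 / headway
Capacity = 3600 / 312
Capacity = 11.54 trains/hour

11.54


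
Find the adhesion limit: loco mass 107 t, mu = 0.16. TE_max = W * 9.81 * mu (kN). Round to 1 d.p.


TE_max = W * g * mu
TE_max = 107 * 9.81 * 0.16
TE_max = 1049.67 * 0.16
TE_max = 167.9 kN

167.9


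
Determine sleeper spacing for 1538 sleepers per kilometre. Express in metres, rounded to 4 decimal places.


Spacing = 1000 m / number of sleepers
Spacing = 1000 / 1538
Spacing = 0.6502 m

0.6502


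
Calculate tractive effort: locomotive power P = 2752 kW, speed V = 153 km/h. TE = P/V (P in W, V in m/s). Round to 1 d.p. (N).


Convert: P = 2752 kW = 2752000 W
V = 153 / 3.6 = 42.5 m/s
TE = 2752000 / 42.5
TE = 64752.9 N

64752.9


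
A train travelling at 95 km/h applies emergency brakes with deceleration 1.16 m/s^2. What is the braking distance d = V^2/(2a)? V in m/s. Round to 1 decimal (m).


Convert speed: V = 95 / 3.6 = 26.3889 m/s
V^2 = 696.3735
d = 696.3735 / (2 * 1.16)
d = 696.3735 / 2.32
d = 300.2 m

300.2


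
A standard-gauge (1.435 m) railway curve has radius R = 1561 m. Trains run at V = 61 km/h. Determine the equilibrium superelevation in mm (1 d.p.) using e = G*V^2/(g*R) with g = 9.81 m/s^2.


Convert speed: V = 61 / 3.6 = 16.9444 m/s
Apply formula: e = 1.435 * 16.9444^2 / (9.81 * 1561)
e = 1.435 * 287.1142 / 15313.41
e = 0.026905 m = 26.9 mm

26.9


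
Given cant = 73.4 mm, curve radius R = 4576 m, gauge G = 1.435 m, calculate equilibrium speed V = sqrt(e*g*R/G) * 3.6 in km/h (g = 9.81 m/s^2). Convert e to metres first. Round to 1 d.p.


Convert cant: e = 73.4 mm = 0.0734 m
V_ms = sqrt(0.0734 * 9.81 * 4576 / 1.435)
V_ms = sqrt(2296.144323) = 47.9181 m/s
V = 47.9181 * 3.6 = 172.5 km/h

172.5


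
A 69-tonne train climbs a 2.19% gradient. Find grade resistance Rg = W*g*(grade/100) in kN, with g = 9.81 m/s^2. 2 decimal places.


Rg = W * 9.81 * grade / 100
Rg = 69 * 9.81 * 2.19 / 100
Rg = 676.89 * 0.0219
Rg = 14.82 kN

14.82


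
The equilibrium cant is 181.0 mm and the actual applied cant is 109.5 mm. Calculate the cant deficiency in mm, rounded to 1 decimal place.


Cant deficiency = equilibrium cant - actual cant
CD = 181.0 - 109.5
CD = 71.5 mm

71.5


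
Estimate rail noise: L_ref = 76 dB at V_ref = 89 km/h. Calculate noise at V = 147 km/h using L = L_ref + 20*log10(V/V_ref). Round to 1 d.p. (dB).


V/V_ref = 147 / 89 = 1.651685
log10(1.651685) = 0.217927
20 * 0.217927 = 4.3585
L = 76 + 4.3585 = 80.4 dB

80.4


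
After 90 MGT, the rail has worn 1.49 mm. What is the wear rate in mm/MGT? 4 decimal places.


Wear rate = total wear / cumulative tonnage
Rate = 1.49 / 90
Rate = 0.0166 mm/MGT

0.0166


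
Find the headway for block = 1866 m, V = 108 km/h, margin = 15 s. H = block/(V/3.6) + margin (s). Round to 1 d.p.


V = 108 / 3.6 = 30.0 m/s
Block traversal time = 1866 / 30.0 = 62.2 s
Headway = 62.2 + 15
Headway = 77.2 s

77.2


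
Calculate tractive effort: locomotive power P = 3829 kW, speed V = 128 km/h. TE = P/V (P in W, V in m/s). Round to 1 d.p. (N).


Convert: P = 3829 kW = 3829000 W
V = 128 / 3.6 = 35.5556 m/s
TE = 3829000 / 35.5556
TE = 107690.6 N

107690.6


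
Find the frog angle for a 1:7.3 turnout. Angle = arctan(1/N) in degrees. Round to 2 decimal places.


1/N = 1/7.3 = 0.136986
angle = arctan(0.136986) = 0.136139 rad
angle = 0.136139 * 180/pi = 7.80 degrees

7.80


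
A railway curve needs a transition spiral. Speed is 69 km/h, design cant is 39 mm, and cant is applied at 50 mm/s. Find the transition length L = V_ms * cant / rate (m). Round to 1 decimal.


Convert speed: V = 69 / 3.6 = 19.1667 m/s
L = 19.1667 * 39 / 50
L = 747.5 / 50
L = 15.0 m

15.0


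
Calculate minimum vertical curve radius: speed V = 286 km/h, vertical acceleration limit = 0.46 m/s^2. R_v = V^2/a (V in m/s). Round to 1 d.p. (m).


Convert speed: V = 286 / 3.6 = 79.4444 m/s
V^2 = 6311.4198 m^2/s^2
R_v = 6311.4198 / 0.46
R_v = 13720.5 m

13720.5


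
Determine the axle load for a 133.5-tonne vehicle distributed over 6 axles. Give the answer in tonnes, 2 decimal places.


Load per axle = total weight / number of axles
Load = 133.5 / 6
Load = 22.25 tonnes

22.25


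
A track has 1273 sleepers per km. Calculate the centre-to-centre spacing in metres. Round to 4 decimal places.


Spacing = 1000 m / number of sleepers
Spacing = 1000 / 1273
Spacing = 0.7855 m

0.7855


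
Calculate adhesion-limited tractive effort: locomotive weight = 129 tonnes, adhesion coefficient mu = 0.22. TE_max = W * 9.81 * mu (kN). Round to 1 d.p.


TE_max = W * g * mu
TE_max = 129 * 9.81 * 0.22
TE_max = 1265.49 * 0.22
TE_max = 278.4 kN

278.4


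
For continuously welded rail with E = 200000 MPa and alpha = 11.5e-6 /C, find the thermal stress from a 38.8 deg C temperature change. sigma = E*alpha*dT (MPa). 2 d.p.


sigma = E * alpha * dT
sigma = 200000 * 11.5e-6 * 38.8
sigma = 2.3 * 38.8
sigma = 89.24 MPa

89.24


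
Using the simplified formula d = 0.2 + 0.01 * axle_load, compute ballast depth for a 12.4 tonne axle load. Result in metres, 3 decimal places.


d = 0.2 + 0.01 * 12.4
d = 0.2 + 0.124
d = 0.324 m

0.324


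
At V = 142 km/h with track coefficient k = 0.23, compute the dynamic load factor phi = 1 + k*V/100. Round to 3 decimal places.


phi = 1 + k * V / 100
phi = 1 + 0.23 * 142 / 100
phi = 1 + 0.3266
phi = 1.327

1.327


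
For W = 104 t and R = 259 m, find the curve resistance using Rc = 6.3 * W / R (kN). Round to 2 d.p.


Rc = 6.3 * W / R
Rc = 6.3 * 104 / 259
Rc = 655.2 / 259
Rc = 2.53 kN

2.53


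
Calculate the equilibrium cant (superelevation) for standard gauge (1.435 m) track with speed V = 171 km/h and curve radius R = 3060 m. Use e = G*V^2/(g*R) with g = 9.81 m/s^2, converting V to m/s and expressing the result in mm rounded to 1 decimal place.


Convert speed: V = 171 / 3.6 = 47.5 m/s
Apply formula: e = 1.435 * 47.5^2 / (9.81 * 3060)
e = 1.435 * 2256.25 / 30018.6
e = 0.107857 m = 107.9 mm

107.9


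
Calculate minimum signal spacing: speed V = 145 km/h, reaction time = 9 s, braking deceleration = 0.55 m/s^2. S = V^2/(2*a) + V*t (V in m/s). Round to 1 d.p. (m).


V = 145 / 3.6 = 40.2778 m/s
Braking distance = 40.2778^2 / (2*0.55) = 1474.8176 m
Sighting distance = 40.2778 * 9 = 362.5 m
S = 1474.8176 + 362.5 = 1837.3 m

1837.3


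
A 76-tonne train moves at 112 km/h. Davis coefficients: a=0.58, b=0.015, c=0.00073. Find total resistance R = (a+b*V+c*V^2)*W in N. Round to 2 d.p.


b*V = 0.015 * 112 = 1.68
c*V^2 = 0.00073 * 12544 = 9.15712
R_per_t = 0.58 + 1.68 + 9.15712 = 11.41712 N/t
R_total = 11.41712 * 76 = 867.70 N

867.70


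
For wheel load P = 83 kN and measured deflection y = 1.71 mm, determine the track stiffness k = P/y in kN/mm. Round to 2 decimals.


Track stiffness k = P / y
k = 83 / 1.71
k = 48.54 kN/mm

48.54


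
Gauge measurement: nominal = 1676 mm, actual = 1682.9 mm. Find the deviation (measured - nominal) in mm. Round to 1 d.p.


Deviation = measured - nominal
Deviation = 1682.9 - 1676
Deviation = 6.9 mm

6.9
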